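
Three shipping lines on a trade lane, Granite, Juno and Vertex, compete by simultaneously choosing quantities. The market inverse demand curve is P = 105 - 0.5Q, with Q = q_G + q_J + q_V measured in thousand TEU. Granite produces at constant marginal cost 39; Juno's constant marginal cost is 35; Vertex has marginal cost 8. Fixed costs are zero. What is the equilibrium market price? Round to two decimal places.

Granite's profit: π_G = (105 - 0.5Q)q_G - (39q_G). Setting ∂π_G/∂q_G = 0: 66 - q_G - (1/2)(q_J + q_V) = 0.
Juno's first-order condition: 70 - q_J - (1/2)(q_G + q_V) = 0.
Vertex's first-order condition: 97 - q_V - (1/2)(q_G + q_J) = 0.
Adding the 3 conditions: 233 − Q − Q = 0, i.e. Q = 233/2.
Back-substituting: q_G = (66 − 233/4)/(1/2) = 31/2, q_J = (70 − 233/4)/(1/2) = 47/2, q_V = (97 − 233/4)/(1/2) = 155/2.
Total output Q = 233/2, so price P = 105 - (1/2)·(233/2) = 187/4.

46.75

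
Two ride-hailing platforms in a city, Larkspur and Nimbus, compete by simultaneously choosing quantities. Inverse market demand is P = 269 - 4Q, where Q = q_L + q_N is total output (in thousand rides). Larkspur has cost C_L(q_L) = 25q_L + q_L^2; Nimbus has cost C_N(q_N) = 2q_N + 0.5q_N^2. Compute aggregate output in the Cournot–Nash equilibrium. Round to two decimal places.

38.14

Larkspur's profit: π_L = (269 - 4Q)q_L - (25q_L + q_L²). Setting ∂π_L/∂q_L = 0: 244 - 10q_L - 4(q_N) = 0.
Nimbus's profit: π_N = (269 - 4Q)q_N - (2q_N + (1/2)q_N²). Setting ∂π_N/∂q_N = 0: 267 - 9q_N - 4(q_L) = 0.
Rearranging gives the reaction functions q_L = (244 - 4q_N)/10 and q_N = (267 - 4q_L)/9.
Substituting one into the other gives q_L = 564/37 and q_N = 847/37.
Total output Q = 564/37 + 847/37 = 1411/37.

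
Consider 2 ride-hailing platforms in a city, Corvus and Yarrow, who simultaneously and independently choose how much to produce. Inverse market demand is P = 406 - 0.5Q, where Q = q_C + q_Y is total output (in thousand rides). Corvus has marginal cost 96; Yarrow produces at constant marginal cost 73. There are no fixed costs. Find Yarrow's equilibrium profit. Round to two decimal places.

Corvus's profit: π_C = (406 - 0.5Q)q_C - (96q_C). Setting ∂π_C/∂q_C = 0: 310 - q_C - (1/2)(q_Y) = 0.
Yarrow's first-order condition: 333 - q_Y - (1/2)(q_C) = 0.
So q_C = (310 - (1/2)q_Y) and q_Y = (333 - (1/2)q_C).
Solving the pair: q_C = 574/3, q_Y = 712/3.
Price P = 406 - (1/2)·(1286/3) = 575/3.
Yarrow's profit: (575/3 - 73)·(712/3) = 28163.5556.

28163.56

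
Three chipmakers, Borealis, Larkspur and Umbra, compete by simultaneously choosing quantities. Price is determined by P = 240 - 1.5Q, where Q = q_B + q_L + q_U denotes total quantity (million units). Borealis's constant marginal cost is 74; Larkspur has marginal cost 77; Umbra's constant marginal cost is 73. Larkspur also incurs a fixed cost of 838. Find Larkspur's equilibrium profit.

Borealis's profit: π_B = (240 - 1.5Q)q_B - (74q_B). Setting ∂π_B/∂q_B = 0: 166 - 3q_B - (3/2)(q_L + q_U) = 0.
Larkspur's first-order condition: 163 - 3q_L - (3/2)(q_B + q_U) = 0.
Umbra's first-order condition: 167 - 3q_U - (3/2)(q_B + q_L) = 0.
Summing all 3 equations gives 496 − 6Q = 0, hence Q = 248/3.
Back-substituting: q_B = (166 − 124)/(3/2) = 28, q_L = (163 − 124)/(3/2) = 26, q_U = (167 − 124)/(3/2) = 86/3.
Price P = 240 - (3/2)·(248/3) = 116.
Larkspur's profit: (116 - 77)·26 - 838 = 176.

176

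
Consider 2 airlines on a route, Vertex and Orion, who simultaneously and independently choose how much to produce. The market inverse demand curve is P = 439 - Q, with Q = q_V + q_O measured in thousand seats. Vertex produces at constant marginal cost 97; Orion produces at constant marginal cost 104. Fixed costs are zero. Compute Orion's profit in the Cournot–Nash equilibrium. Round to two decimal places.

11953.78

Vertex's profit: π_V = (439 - Q)q_V - (97q_V). Setting ∂π_V/∂q_V = 0: 342 - 2q_V - (q_O) = 0.
Orion's profit: π_O = (439 - Q)q_O - (104q_O). Setting ∂π_O/∂q_O = 0: 335 - 2q_O - (q_V) = 0.
Best responses: q_V = (342 - q_O)/2, q_O = (335 - q_V)/2.
Substituting one into the other gives q_V = 349/3 and q_O = 328/3.
Price P = 439 - 677/3 = 640/3.
Orion's profit: (640/3 - 104)·(328/3) = 11953.7778.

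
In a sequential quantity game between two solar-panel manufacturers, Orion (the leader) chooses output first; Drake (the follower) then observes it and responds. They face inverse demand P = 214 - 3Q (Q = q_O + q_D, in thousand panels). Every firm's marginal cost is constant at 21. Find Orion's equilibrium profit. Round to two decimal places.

1552.04

Solve by backward induction. Given q_O, the follower Drake maximises π_D = (214 - 3q_O - 3q_D)q_D - 21q_D.
Follower FOC: 193 - 3q_O - 6q_D = 0, so q_D(q_O) = (193 - 3q_O)/6.
Orion substitutes q_D(q_O) into its own profit: π_O = q_O(214 - 3q_O - (193 - 3q_O)/2) - 21q_O = (235/2 - (3/2)q_O)q_O - 21q_O.
Maximising: ∂π_O/∂q_O = 193/2 - 3q_O = 0, giving q_O = 193/6.
Then q_D = (193 - 3·(193/6))/6 = 193/12.
Price P = 214 - 3·(193/4) = 277/4.
Orion's profit: (277/4 - 21)·(193/6) = 1552.0417.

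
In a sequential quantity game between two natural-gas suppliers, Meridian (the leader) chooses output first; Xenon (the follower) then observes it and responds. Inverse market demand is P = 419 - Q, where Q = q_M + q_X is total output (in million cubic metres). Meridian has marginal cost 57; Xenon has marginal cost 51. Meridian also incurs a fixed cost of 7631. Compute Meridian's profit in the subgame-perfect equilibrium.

The follower Xenon best-responds to any q_M: π_X = (419 - Q)q_X - 51q_X.
∂π_X/∂q_X = 368 - q_M - 2q_X = 0 gives the reaction function q_X = (368 - q_M)/2.
Meridian substitutes q_X(q_M) into its own profit: π_M = q_M(419 - q_M - (368 - q_M)/2) - 57q_M = (235 - (1/2)q_M)q_M - 57q_M.
Maximising: ∂π_M/∂q_M = 178 - q_M = 0, giving q_M = 178.
Then q_X = (368 - 178)/2 = 95.
Price P = 419 - 273 = 146.
Meridian's profit: (146 - 57)·178 - 7631 = 8211.

8211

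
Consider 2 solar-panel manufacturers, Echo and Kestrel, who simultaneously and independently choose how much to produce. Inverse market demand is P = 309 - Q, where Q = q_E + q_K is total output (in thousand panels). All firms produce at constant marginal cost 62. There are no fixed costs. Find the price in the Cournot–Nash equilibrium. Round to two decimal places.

Each firm earns π_i = (309 - Q)q_i - 62q_i.
First-order condition (treating rivals' output as given): 247 - 2q_i - q_j = 0.
With identical firms every q_j equals q_i, so q_j = q_i and 247 = 3q_i, giving q_i = 247/3.
Total output Q = 494/3, so price P = 309 - 494/3 = 433/3.

144.33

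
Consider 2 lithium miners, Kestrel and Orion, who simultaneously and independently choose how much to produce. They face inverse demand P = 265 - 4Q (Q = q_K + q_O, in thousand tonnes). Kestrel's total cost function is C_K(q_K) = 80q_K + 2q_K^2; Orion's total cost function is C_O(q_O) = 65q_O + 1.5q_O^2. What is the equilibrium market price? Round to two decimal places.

165.17

Kestrel's profit: π_K = (265 - 4Q)q_K - (80q_K + 2q_K²). Setting ∂π_K/∂q_K = 0: 185 - 12q_K - 4(q_O) = 0.
Orion's first-order condition: 200 - 11q_O - 4(q_K) = 0.
Rearranging gives the reaction functions q_K = (185 - 4q_O)/12 and q_O = (200 - 4q_K)/11.
Solving the pair: q_K = 1235/116, q_O = 415/29.
Total output Q = 24.9569, so price P = 265 - 4·24.9569 = 165.1724.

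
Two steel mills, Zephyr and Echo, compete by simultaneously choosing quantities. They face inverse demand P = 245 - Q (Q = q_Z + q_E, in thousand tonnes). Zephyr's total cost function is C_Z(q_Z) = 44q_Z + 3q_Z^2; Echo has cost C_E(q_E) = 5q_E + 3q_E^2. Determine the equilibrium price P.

Zephyr's profit: π_Z = (245 - Q)q_Z - (44q_Z + 3q_Z²). Setting ∂π_Z/∂q_Z = 0: 201 - 8q_Z - (q_E) = 0.
Echo's first-order condition: 240 - 8q_E - (q_Z) = 0.
Rearranging gives the reaction functions q_Z = (201 - q_E)/8 and q_E = (240 - q_Z)/8.
Substituting one into the other gives q_Z = 152/7 and q_E = 191/7.
Total output Q = 49, so price P = 245 - 49 = 196.

196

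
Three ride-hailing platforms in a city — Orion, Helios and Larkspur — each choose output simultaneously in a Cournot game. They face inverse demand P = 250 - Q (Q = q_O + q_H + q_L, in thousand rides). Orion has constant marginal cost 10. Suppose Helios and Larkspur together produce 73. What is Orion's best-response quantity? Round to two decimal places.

83.50

With rivals' combined output fixed at 73, Orion's profit is π_O = (250 - 73 - q_O)q_O - (10q_O) = (177 - q_O)q_O - (10q_O).
∂π_O/∂q_O = 167 - 2q_O = 0, so q_O = 167/2.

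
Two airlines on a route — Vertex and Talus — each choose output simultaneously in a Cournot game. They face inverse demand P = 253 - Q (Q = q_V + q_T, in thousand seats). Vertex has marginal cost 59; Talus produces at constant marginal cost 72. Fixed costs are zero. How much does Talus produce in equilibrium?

56

Vertex's profit: π_V = (253 - Q)q_V - (59q_V). Setting ∂π_V/∂q_V = 0: 194 - 2q_V - (q_T) = 0.
Talus's first-order condition: 181 - 2q_T - (q_V) = 0.
So q_V = (194 - q_T)/2 and q_T = (181 - q_V)/2.
Solving the pair: q_V = 69, q_T = 56.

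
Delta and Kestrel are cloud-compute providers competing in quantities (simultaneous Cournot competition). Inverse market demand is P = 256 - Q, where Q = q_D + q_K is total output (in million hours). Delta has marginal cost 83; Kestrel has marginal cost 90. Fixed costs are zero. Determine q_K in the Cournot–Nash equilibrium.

Delta's profit: π_D = (256 - Q)q_D - (83q_D). Setting ∂π_D/∂q_D = 0: 173 - 2q_D - (q_K) = 0.
Kestrel's profit: π_K = (256 - Q)q_K - (90q_K). Setting ∂π_K/∂q_K = 0: 166 - 2q_K - (q_D) = 0.
Best responses: q_D = (173 - q_K)/2, q_K = (166 - q_D)/2.
Solving the pair: q_D = 60, q_K = 53.

53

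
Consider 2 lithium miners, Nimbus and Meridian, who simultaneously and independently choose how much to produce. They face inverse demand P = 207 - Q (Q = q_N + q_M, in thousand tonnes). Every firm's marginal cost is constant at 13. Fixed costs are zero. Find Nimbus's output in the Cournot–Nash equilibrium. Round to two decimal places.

Each firm earns π_i = (207 - Q)q_i - 13q_i.
First-order condition (treating rivals' output as given): 194 - 2q_i - q_j = 0.
By symmetry each firm produces the same amount; substituting q_j = q_i yields q_i = 194/3.

64.67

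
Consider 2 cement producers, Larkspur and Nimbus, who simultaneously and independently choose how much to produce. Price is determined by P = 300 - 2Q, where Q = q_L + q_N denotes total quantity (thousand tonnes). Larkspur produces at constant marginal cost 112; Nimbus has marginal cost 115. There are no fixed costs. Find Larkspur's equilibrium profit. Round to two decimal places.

2026.72

Larkspur's profit: π_L = (300 - 2Q)q_L - (112q_L). Setting ∂π_L/∂q_L = 0: 188 - 4q_L - 2(q_N) = 0.
Nimbus's profit: π_N = (300 - 2Q)q_N - (115q_N). Setting ∂π_N/∂q_N = 0: 185 - 4q_N - 2(q_L) = 0.
Best responses: q_L = (188 - 2q_N)/4, q_N = (185 - 2q_L)/4.
Substituting one into the other gives q_L = 191/6 and q_N = 91/3.
Price P = 300 - 2·(373/6) = 527/3.
Larkspur's profit: (527/3 - 112)·(191/6) = 2026.7222.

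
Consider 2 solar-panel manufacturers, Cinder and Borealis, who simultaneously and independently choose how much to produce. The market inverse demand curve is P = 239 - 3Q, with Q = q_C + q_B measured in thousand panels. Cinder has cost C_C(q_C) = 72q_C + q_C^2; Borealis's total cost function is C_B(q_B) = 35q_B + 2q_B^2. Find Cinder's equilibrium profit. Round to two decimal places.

Cinder's profit: π_C = (239 - 3Q)q_C - (72q_C + q_C²). Setting ∂π_C/∂q_C = 0: 167 - 8q_C - 3(q_B) = 0.
Borealis's first-order condition: 204 - 10q_B - 3(q_C) = 0.
So q_C = (167 - 3q_B)/8 and q_B = (204 - 3q_C)/10.
Substituting one into the other gives q_C = 1058/71 and q_B = 1131/71.
Price P = 239 - 3·30.8310 = 146.5070.
Cinder's profit: 146.5070·(1058/71) - 72·(1058/71) - (1058/71)² = 888.2079.

888.21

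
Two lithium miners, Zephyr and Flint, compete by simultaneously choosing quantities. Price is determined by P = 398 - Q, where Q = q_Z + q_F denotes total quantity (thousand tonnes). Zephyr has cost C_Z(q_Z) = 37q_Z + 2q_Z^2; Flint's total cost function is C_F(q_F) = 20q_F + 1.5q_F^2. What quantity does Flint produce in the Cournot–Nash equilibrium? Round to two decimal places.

Zephyr's profit: π_Z = (398 - Q)q_Z - (37q_Z + 2q_Z²). Setting ∂π_Z/∂q_Z = 0: 361 - 6q_Z - (q_F) = 0.
Flint's first-order condition: 378 - 5q_F - (q_Z) = 0.
Best responses: q_Z = (361 - q_F)/6, q_F = (378 - q_Z)/5.
Substituting one into the other gives q_Z = 1427/29 and q_F = 1907/29.

65.76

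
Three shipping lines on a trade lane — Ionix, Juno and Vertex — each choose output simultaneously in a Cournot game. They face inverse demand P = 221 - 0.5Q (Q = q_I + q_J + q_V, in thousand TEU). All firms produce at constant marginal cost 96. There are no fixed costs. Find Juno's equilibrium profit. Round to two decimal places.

1953.13

A representative firm's profit is π_i = q_i(221 - 0.5Q) - 96q_i.
First-order condition (treating rivals' output as given): 125 - q_i - (1/2)·Σ_{j≠i} q_j = 0.
With identical firms every q_j equals q_i, so Σ_{j≠i} q_j = 2q_i and 125 = 2q_i, giving q_i = 125/2.
Price P = 221 - (1/2)·(375/2) = 509/4.
Juno's profit: (509/4 - 96)·(125/2) = 1953.1250.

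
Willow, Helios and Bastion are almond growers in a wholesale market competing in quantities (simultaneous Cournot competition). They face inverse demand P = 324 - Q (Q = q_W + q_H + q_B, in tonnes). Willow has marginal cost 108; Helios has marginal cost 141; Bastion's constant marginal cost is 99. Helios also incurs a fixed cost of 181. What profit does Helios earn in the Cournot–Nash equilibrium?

548

Willow's profit: π_W = (324 - Q)q_W - (108q_W). Setting ∂π_W/∂q_W = 0: 216 - 2q_W - (q_H + q_B) = 0.
Helios's profit: π_H = (324 - Q)q_H - (141q_H). Setting ∂π_H/∂q_H = 0: 183 - 2q_H - (q_W + q_B) = 0.
Bastion's first-order condition: 225 - 2q_B - (q_W + q_H) = 0.
Summing all 3 equations gives 624 − 4Q = 0, hence Q = 156.
Back-substituting: q_W = (216 − 156) = 60, q_H = (183 − 156) = 27, q_B = (225 − 156) = 69.
Price P = 324 - 156 = 168.
Helios's profit: (168 - 141)·27 - 181 = 548.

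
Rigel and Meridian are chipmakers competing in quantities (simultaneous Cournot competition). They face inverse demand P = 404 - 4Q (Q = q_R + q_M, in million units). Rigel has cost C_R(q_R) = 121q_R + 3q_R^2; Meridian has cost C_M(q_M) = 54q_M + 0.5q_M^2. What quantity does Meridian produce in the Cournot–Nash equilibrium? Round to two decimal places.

Rigel's profit: π_R = (404 - 4Q)q_R - (121q_R + 3q_R²). Setting ∂π_R/∂q_R = 0: 283 - 14q_R - 4(q_M) = 0.
Meridian's first-order condition: 350 - 9q_M - 4(q_R) = 0.
Best responses: q_R = (283 - 4q_M)/14, q_M = (350 - 4q_R)/9.
Substituting one into the other gives q_R = 1147/110 and q_M = 1884/55.

34.25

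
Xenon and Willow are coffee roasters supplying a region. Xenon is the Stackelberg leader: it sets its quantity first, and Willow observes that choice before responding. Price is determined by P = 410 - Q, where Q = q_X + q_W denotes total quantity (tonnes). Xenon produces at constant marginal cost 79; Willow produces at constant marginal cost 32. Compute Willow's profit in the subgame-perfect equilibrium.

13924

The follower Willow best-responds to any q_X: π_W = (410 - Q)q_W - 32q_W.
Follower FOC: 378 - q_X - 2q_W = 0, so q_W(q_X) = (378 - q_X)/2.
Xenon substitutes q_W(q_X) into its own profit: π_X = q_X(410 - q_X - (378 - q_X)/2) - 79q_X = (221 - (1/2)q_X)q_X - 79q_X.
Maximising: ∂π_X/∂q_X = 142 - q_X = 0, giving q_X = 142.
Then q_W = (378 - 142)/2 = 118.
Price P = 410 - 260 = 150.
Willow's profit: (150 - 32)·118 = 13924.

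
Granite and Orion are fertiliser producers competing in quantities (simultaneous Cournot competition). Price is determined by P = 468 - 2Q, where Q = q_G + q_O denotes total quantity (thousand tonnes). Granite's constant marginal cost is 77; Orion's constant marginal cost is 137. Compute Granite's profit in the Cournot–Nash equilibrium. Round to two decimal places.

11300.06

Granite's profit: π_G = (468 - 2Q)q_G - (77q_G). Setting ∂π_G/∂q_G = 0: 391 - 4q_G - 2(q_O) = 0.
Orion's first-order condition: 331 - 4q_O - 2(q_G) = 0.
Best responses: q_G = (391 - 2q_O)/4, q_O = (331 - 2q_G)/4.
Solving the pair: q_G = 451/6, q_O = 271/6.
Price P = 468 - 2·(361/3) = 682/3.
Granite's profit: (682/3 - 77)·(451/6) = 11300.0556.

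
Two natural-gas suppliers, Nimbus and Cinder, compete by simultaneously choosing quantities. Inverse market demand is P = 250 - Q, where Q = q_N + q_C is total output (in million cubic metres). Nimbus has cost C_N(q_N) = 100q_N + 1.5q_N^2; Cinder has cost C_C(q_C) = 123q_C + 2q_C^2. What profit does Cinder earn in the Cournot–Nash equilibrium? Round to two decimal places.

Nimbus's profit: π_N = (250 - Q)q_N - (100q_N + (3/2)q_N²). Setting ∂π_N/∂q_N = 0: 150 - 5q_N - (q_C) = 0.
Cinder's first-order condition: 127 - 6q_C - (q_N) = 0.
Rearranging gives the reaction functions q_N = (150 - q_C)/5 and q_C = (127 - q_N)/6.
Substituting one into the other gives q_N = 773/29 and q_C = 485/29.
Price P = 250 - 1258/29 = 206.6207.
Cinder's profit: 206.6207·(485/29) - 123·(485/29) - 2(485/29)² = 839.0904.

839.09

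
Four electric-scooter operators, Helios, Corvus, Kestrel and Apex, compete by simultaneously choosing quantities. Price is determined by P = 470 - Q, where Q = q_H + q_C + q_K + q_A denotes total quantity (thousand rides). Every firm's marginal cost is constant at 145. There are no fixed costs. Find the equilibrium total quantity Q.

260

Each firm earns π_i = (470 - Q)q_i - 145q_i.
First-order condition (treating rivals' output as given): 325 - 2q_i - Σ_{j≠i} q_j = 0.
With identical firms every q_j equals q_i, so Σ_{j≠i} q_j = 3q_i and 325 = 5q_i, giving q_i = 65.
Total output Q = 65 + 65 + 65 + 65 = 260.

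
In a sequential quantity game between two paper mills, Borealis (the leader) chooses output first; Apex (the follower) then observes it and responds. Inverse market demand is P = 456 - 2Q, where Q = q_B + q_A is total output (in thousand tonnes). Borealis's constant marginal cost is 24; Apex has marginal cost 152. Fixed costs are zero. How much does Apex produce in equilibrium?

The follower Apex best-responds to any q_B: π_A = (456 - 2Q)q_A - 152q_A.
Setting the follower's marginal profit to zero, 304 - 2q_B - 4q_A = 0, i.e. q_A = (304 - 2q_B)/4.
The leader anticipates this reaction. Substituting into P = 456 - 2Q gives P = 304 - q_B, so π_B = (304 - q_B)q_B - 24q_B.
Leader FOC: 280 - 2q_B = 0, so q_B = 140.
Then q_A = (304 - 2·140)/4 = 6.

6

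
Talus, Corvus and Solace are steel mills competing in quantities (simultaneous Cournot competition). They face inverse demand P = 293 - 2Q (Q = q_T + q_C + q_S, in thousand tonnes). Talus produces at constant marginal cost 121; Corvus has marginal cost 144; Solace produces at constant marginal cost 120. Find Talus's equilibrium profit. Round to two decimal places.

1176.13

Talus's profit: π_T = (293 - 2Q)q_T - (121q_T). Setting ∂π_T/∂q_T = 0: 172 - 4q_T - 2(q_C + q_S) = 0.
Corvus's first-order condition: 149 - 4q_C - 2(q_T + q_S) = 0.
Solace's profit: π_S = (293 - 2Q)q_S - (120q_S). Setting ∂π_S/∂q_S = 0: 173 - 4q_S - 2(q_T + q_C) = 0.
Adding the 3 first-order conditions: 494 − 8Q = 0, so Q = 247/4.
Back-substituting: q_T = (172 − 247/2)/2 = 97/4, q_C = (149 − 247/2)/2 = 51/4, q_S = (173 − 247/2)/2 = 99/4.
Price P = 293 - 2·(247/4) = 339/2.
Talus's profit: (339/2 - 121)·(97/4) = 1176.1250.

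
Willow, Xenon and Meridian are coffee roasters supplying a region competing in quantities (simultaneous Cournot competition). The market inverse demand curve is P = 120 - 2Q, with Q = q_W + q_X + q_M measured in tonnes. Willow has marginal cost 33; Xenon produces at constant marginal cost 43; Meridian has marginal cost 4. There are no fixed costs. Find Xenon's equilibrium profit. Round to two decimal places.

24.50

Willow's profit: π_W = (120 - 2Q)q_W - (33q_W). Setting ∂π_W/∂q_W = 0: 87 - 4q_W - 2(q_X + q_M) = 0.
Xenon's profit: π_X = (120 - 2Q)q_X - (43q_X). Setting ∂π_X/∂q_X = 0: 77 - 4q_X - 2(q_W + q_M) = 0.
Meridian's first-order condition: 116 - 4q_M - 2(q_W + q_X) = 0.
Adding the 3 first-order conditions: 280 − 8Q = 0, so Q = 35.
Back-substituting: q_W = (87 − 70)/2 = 17/2, q_X = (77 − 70)/2 = 7/2, q_M = (116 − 70)/2 = 23.
Price P = 120 - 2·35 = 50.
Xenon's profit: (50 - 43)·(7/2) = 49/2.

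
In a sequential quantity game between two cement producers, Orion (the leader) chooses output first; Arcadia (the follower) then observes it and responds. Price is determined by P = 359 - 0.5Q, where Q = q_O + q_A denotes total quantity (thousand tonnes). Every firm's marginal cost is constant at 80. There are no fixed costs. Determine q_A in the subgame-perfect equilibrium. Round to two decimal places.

139.50

The follower Arcadia best-responds to any q_O: π_A = (359 - 0.5Q)q_A - 80q_A.
Setting the follower's marginal profit to zero, 279 - (1/2)q_O - q_A = 0, i.e. q_A = (279 - (1/2)q_O).
The leader anticipates this reaction. Substituting into P = 359 - 0.5Q gives P = 439/2 - (1/4)q_O, so π_O = (439/2 - (1/4)q_O)q_O - 80q_O.
Maximising: ∂π_O/∂q_O = 279/2 - (1/2)q_O = 0, giving q_O = 279.
Then q_A = (279 - (1/2)·279) = 279/2.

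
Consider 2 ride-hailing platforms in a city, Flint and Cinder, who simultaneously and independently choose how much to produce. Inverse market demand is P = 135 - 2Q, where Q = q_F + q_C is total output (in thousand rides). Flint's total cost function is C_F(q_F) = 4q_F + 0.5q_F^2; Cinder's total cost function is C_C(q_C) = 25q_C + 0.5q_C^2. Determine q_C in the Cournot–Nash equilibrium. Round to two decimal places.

13.71

Flint's profit: π_F = (135 - 2Q)q_F - (4q_F + (1/2)q_F²). Setting ∂π_F/∂q_F = 0: 131 - 5q_F - 2(q_C) = 0.
Cinder's first-order condition: 110 - 5q_C - 2(q_F) = 0.
Rearranging gives the reaction functions q_F = (131 - 2q_C)/5 and q_C = (110 - 2q_F)/5.
Solving the pair: q_F = 145/7, q_C = 96/7.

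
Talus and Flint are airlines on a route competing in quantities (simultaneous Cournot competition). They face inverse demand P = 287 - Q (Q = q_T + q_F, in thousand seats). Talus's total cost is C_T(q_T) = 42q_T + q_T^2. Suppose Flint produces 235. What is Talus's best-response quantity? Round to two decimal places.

2.50

With the rival's output fixed at 235, Talus's profit is π_T = (287 - 235 - q_T)q_T - (42q_T + q_T²) = (52 - q_T)q_T - (42q_T + q_T²).
∂π_T/∂q_T = 10 - 4q_T = 0, so q_T = 5/2.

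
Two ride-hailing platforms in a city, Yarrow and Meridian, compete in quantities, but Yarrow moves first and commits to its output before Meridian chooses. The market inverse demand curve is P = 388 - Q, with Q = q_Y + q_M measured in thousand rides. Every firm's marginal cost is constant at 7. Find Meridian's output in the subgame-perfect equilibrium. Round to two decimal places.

95.25

The follower Meridian best-responds to any q_Y: π_M = (388 - Q)q_M - 7q_M.
Setting the follower's marginal profit to zero, 381 - q_Y - 2q_M = 0, i.e. q_M = (381 - q_Y)/2.
Yarrow substitutes q_M(q_Y) into its own profit: π_Y = q_Y(388 - q_Y - (381 - q_Y)/2) - 7q_Y = (395/2 - (1/2)q_Y)q_Y - 7q_Y.
Maximising: ∂π_Y/∂q_Y = 381/2 - q_Y = 0, giving q_Y = 381/2.
Then q_M = (381 - 381/2)/2 = 381/4.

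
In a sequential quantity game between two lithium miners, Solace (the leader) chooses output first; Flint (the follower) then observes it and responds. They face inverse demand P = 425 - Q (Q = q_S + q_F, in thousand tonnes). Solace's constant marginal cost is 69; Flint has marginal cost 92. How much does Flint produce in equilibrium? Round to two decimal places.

Solve by backward induction. Given q_S, the follower Flint maximises π_F = (425 - q_S - q_F)q_F - 92q_F.
Follower FOC: 333 - q_S - 2q_F = 0, so q_F(q_S) = (333 - q_S)/2.
The leader anticipates this reaction. Substituting into P = 425 - Q gives P = 517/2 - (1/2)q_S, so π_S = (517/2 - (1/2)q_S)q_S - 69q_S.
Maximising: ∂π_S/∂q_S = 379/2 - q_S = 0, giving q_S = 379/2.
Then q_F = (333 - 379/2)/2 = 287/4.

71.75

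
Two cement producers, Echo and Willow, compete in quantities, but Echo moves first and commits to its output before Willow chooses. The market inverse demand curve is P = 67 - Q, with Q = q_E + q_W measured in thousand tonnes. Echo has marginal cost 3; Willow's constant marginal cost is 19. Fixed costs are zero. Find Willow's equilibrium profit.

16

Solve by backward induction. Given q_E, the follower Willow maximises π_W = (67 - q_E - q_W)q_W - 19q_W.
Setting the follower's marginal profit to zero, 48 - q_E - 2q_W = 0, i.e. q_W = (48 - q_E)/2.
Echo substitutes q_W(q_E) into its own profit: π_E = q_E(67 - q_E - (48 - q_E)/2) - 3q_E = (43 - (1/2)q_E)q_E - 3q_E.
The leader's first-order condition 40 - q_E = 0 yields q_E = 40.
Then q_W = (48 - 40)/2 = 4.
Price P = 67 - 44 = 23.
Willow's profit: (23 - 19)·4 = 16.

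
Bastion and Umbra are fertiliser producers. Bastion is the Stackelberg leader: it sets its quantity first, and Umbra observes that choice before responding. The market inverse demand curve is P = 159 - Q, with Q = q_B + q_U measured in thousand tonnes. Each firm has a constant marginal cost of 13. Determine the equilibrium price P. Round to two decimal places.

The follower Umbra best-responds to any q_B: π_U = (159 - Q)q_U - 13q_U.
Setting the follower's marginal profit to zero, 146 - q_B - 2q_U = 0, i.e. q_U = (146 - q_B)/2.
The leader anticipates this reaction. Substituting into P = 159 - Q gives P = 86 - (1/2)q_B, so π_B = (86 - (1/2)q_B)q_B - 13q_B.
Leader FOC: 73 - q_B = 0, so q_B = 73.
Then q_U = (146 - 73)/2 = 73/2.
Total output Q = 219/2, so price P = 159 - 219/2 = 99/2.

49.50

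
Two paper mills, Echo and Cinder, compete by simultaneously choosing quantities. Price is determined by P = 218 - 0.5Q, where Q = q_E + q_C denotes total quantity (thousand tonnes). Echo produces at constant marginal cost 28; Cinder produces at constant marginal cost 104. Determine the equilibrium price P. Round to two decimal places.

116.67

Echo's profit: π_E = (218 - 0.5Q)q_E - (28q_E). Setting ∂π_E/∂q_E = 0: 190 - q_E - (1/2)(q_C) = 0.
Cinder's profit: π_C = (218 - 0.5Q)q_C - (104q_C). Setting ∂π_C/∂q_C = 0: 114 - q_C - (1/2)(q_E) = 0.
Best responses: q_E = (190 - (1/2)q_C), q_C = (114 - (1/2)q_E).
Substituting one into the other gives q_E = 532/3 and q_C = 76/3.
Total output Q = 608/3, so price P = 218 - (1/2)·(608/3) = 350/3.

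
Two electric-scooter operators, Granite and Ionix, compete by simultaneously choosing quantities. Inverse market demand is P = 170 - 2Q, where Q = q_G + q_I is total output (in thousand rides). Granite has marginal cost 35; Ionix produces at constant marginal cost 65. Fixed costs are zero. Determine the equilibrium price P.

Granite's profit: π_G = (170 - 2Q)q_G - (35q_G). Setting ∂π_G/∂q_G = 0: 135 - 4q_G - 2(q_I) = 0.
Ionix's profit: π_I = (170 - 2Q)q_I - (65q_I). Setting ∂π_I/∂q_I = 0: 105 - 4q_I - 2(q_G) = 0.
Best responses: q_G = (135 - 2q_I)/4, q_I = (105 - 2q_G)/4.
Solving the pair: q_G = 55/2, q_I = 25/2.
Total output Q = 40, so price P = 170 - 2·40 = 90.

90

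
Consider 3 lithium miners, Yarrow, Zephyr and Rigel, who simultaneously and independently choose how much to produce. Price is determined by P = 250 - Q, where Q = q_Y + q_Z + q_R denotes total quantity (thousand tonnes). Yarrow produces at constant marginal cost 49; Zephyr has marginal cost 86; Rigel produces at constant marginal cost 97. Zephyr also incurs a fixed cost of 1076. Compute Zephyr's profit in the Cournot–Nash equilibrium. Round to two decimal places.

114.25

Yarrow's profit: π_Y = (250 - Q)q_Y - (49q_Y). Setting ∂π_Y/∂q_Y = 0: 201 - 2q_Y - (q_Z + q_R) = 0.
Zephyr's first-order condition: 164 - 2q_Z - (q_Y + q_R) = 0.
Rigel's profit: π_R = (250 - Q)q_R - (97q_R). Setting ∂π_R/∂q_R = 0: 153 - 2q_R - (q_Y + q_Z) = 0.
Summing all 3 equations gives 518 − 4Q = 0, hence Q = 259/2.
Back-substituting: q_Y = (201 − 259/2) = 143/2, q_Z = (164 − 259/2) = 69/2, q_R = (153 − 259/2) = 47/2.
Price P = 250 - 259/2 = 241/2.
Zephyr's profit: (241/2 - 86)·(69/2) - 1076 = 457/4.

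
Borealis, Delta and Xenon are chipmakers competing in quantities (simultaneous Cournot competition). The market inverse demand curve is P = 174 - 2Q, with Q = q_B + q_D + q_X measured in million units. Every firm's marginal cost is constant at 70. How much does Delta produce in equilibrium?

13

Each firm earns π_i = (174 - 2Q)q_i - 70q_i.
Setting ∂π_i/∂q_i = 0 with rivals' quantities fixed: 104 - 4q_i - 2·Σ_{j≠i} q_j = 0.
By symmetry each firm produces the same amount; substituting Σ_{j≠i} q_j = 2q_i yields q_i = 104/8 = 13.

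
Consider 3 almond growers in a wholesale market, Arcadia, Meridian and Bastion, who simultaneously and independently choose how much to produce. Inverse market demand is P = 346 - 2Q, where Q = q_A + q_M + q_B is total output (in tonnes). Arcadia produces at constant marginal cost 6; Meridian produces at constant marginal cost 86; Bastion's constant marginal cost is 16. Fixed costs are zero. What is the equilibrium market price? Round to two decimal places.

113.50

Arcadia's profit: π_A = (346 - 2Q)q_A - (6q_A). Setting ∂π_A/∂q_A = 0: 340 - 4q_A - 2(q_M + q_B) = 0.
Meridian's profit: π_M = (346 - 2Q)q_M - (86q_M). Setting ∂π_M/∂q_M = 0: 260 - 4q_M - 2(q_A + q_B) = 0.
Bastion's first-order condition: 330 - 4q_B - 2(q_A + q_M) = 0.
Adding the 3 conditions: 930 − 4Q − 4Q = 0, i.e. Q = 465/4.
Back-substituting: q_A = (340 − 465/2)/2 = 215/4, q_M = (260 − 465/2)/2 = 55/4, q_B = (330 − 465/2)/2 = 195/4.
Total output Q = 465/4, so price P = 346 - 2·(465/4) = 227/2.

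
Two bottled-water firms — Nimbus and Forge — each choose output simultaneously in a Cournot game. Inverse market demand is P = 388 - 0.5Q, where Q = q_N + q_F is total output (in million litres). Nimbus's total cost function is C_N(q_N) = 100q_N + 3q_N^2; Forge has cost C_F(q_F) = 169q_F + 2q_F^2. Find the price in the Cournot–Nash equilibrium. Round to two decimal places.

348.87

Nimbus's profit: π_N = (388 - 0.5Q)q_N - (100q_N + 3q_N²). Setting ∂π_N/∂q_N = 0: 288 - 7q_N - (1/2)(q_F) = 0.
Forge's profit: π_F = (388 - 0.5Q)q_F - (169q_F + 2q_F²). Setting ∂π_F/∂q_F = 0: 219 - 5q_F - (1/2)(q_N) = 0.
So q_N = (288 - (1/2)q_F)/7 and q_F = (219 - (1/2)q_N)/5.
Substituting one into the other gives q_N = 38.2878 and q_F = 39.9712.
Total output Q = 78.2590, so price P = 388 - (1/2)·78.2590 = 348.8705.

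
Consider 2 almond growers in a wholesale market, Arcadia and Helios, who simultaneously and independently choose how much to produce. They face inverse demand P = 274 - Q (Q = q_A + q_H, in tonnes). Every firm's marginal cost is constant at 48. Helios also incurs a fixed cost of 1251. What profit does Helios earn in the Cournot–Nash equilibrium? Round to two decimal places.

4424.11

A representative firm's profit is π_i = q_i(274 - Q) - 48q_i.
Setting ∂π_i/∂q_i = 0 with rivals' quantities fixed: 226 - 2q_i - q_j = 0.
With identical firms every q_j equals q_i, so q_j = q_i and 226 = 3q_i, giving q_i = 226/3.
Price P = 274 - 452/3 = 370/3.
Helios's profit: (370/3 - 48)·(226/3) - 1251 = 4424.1111.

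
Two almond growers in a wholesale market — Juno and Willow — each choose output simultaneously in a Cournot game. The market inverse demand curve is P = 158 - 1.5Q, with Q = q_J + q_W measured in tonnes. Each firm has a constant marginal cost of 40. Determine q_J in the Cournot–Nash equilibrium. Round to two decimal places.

A representative firm's profit is π_i = q_i(158 - 1.5Q) - 40q_i.
First-order condition (treating rivals' output as given): 118 - 3q_i - (3/2)q_j = 0.
With identical firms every q_j equals q_i, so q_j = q_i and 118 = (9/2)q_i, giving q_i = 236/9.

26.22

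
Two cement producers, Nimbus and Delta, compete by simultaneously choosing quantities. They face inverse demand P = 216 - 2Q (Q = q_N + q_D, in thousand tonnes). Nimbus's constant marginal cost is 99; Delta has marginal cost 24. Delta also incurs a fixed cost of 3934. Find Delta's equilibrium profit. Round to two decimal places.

Nimbus's profit: π_N = (216 - 2Q)q_N - (99q_N). Setting ∂π_N/∂q_N = 0: 117 - 4q_N - 2(q_D) = 0.
Delta's profit: π_D = (216 - 2Q)q_D - (24q_D). Setting ∂π_D/∂q_D = 0: 192 - 4q_D - 2(q_N) = 0.
Best responses: q_N = (117 - 2q_D)/4, q_D = (192 - 2q_N)/4.
Solving the pair: q_N = 7, q_D = 89/2.
Price P = 216 - 2·(103/2) = 113.
Delta's profit: (113 - 24)·(89/2) - 3934 = 53/2.

26.50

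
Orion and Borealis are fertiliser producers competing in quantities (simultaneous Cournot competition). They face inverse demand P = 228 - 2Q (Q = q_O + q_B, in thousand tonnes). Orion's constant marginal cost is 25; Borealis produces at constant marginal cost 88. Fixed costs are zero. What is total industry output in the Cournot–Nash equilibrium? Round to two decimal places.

57.17

Orion's profit: π_O = (228 - 2Q)q_O - (25q_O). Setting ∂π_O/∂q_O = 0: 203 - 4q_O - 2(q_B) = 0.
Borealis's profit: π_B = (228 - 2Q)q_B - (88q_B). Setting ∂π_B/∂q_B = 0: 140 - 4q_B - 2(q_O) = 0.
Best responses: q_O = (203 - 2q_B)/4, q_B = (140 - 2q_O)/4.
Substituting one into the other gives q_O = 133/3 and q_B = 77/6.
Total output Q = 133/3 + 77/6 = 343/6.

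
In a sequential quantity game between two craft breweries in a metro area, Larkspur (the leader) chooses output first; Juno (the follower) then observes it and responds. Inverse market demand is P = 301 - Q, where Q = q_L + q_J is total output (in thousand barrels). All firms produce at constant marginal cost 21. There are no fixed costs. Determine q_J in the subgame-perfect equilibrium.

70

Solve by backward induction. Given q_L, the follower Juno maximises π_J = (301 - q_L - q_J)q_J - 21q_J.
Follower FOC: 280 - q_L - 2q_J = 0, so q_J(q_L) = (280 - q_L)/2.
Larkspur substitutes q_J(q_L) into its own profit: π_L = q_L(301 - q_L - (280 - q_L)/2) - 21q_L = (161 - (1/2)q_L)q_L - 21q_L.
Maximising: ∂π_L/∂q_L = 140 - q_L = 0, giving q_L = 140.
Then q_J = (280 - 140)/2 = 70.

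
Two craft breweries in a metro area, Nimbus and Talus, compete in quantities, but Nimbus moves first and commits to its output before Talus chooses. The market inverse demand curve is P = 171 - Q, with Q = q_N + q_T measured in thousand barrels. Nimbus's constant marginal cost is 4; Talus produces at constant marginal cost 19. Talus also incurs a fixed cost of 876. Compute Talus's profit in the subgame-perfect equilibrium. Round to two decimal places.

Solve by backward induction. Given q_N, the follower Talus maximises π_T = (171 - q_N - q_T)q_T - 19q_T.
Setting the follower's marginal profit to zero, 152 - q_N - 2q_T = 0, i.e. q_T = (152 - q_N)/2.
The leader anticipates this reaction. Substituting into P = 171 - Q gives P = 95 - (1/2)q_N, so π_N = (95 - (1/2)q_N)q_N - 4q_N.
Maximising: ∂π_N/∂q_N = 91 - q_N = 0, giving q_N = 91.
Then q_T = (152 - 91)/2 = 61/2.
Price P = 171 - 243/2 = 99/2.
Talus's profit: (99/2 - 19)·(61/2) - 876 = 217/4.

54.25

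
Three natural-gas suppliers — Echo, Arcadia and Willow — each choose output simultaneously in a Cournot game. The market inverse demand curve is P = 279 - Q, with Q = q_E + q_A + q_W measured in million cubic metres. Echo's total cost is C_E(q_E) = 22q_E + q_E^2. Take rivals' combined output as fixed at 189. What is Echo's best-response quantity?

17

With rivals' combined output fixed at 189, Echo's profit is π_E = (279 - 189 - q_E)q_E - (22q_E + q_E²) = (90 - q_E)q_E - (22q_E + q_E²).
∂π_E/∂q_E = 68 - 4q_E = 0, so q_E = 17.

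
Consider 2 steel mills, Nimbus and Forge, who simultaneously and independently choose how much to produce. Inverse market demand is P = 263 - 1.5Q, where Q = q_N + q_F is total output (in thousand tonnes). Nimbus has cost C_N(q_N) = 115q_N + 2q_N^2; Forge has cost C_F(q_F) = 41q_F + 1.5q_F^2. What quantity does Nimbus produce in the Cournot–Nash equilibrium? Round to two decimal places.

Nimbus's profit: π_N = (263 - 1.5Q)q_N - (115q_N + 2q_N²). Setting ∂π_N/∂q_N = 0: 148 - 7q_N - (3/2)(q_F) = 0.
Forge's profit: π_F = (263 - 1.5Q)q_F - (41q_F + (3/2)q_F²). Setting ∂π_F/∂q_F = 0: 222 - 6q_F - (3/2)(q_N) = 0.
Best responses: q_N = (148 - (3/2)q_F)/7, q_F = (222 - (3/2)q_N)/6.
Substituting one into the other gives q_N = 740/53 and q_F = 1776/53.

13.96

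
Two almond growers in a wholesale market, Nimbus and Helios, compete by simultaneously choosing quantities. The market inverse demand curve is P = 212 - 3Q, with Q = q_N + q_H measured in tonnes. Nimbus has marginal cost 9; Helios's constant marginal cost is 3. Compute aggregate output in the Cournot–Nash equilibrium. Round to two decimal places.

45.78

Nimbus's profit: π_N = (212 - 3Q)q_N - (9q_N). Setting ∂π_N/∂q_N = 0: 203 - 6q_N - 3(q_H) = 0.
Helios's first-order condition: 209 - 6q_H - 3(q_N) = 0.
Rearranging gives the reaction functions q_N = (203 - 3q_H)/6 and q_H = (209 - 3q_N)/6.
Substituting one into the other gives q_N = 197/9 and q_H = 215/9.
Total output Q = 197/9 + 215/9 = 412/9.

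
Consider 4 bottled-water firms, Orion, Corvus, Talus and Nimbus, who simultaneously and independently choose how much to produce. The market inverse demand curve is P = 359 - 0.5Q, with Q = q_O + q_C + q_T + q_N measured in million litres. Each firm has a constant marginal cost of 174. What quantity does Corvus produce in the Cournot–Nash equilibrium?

74

A representative firm's profit is π_i = q_i(359 - 0.5Q) - 174q_i.
First-order condition (treating rivals' output as given): 185 - q_i - (1/2)·Σ_{j≠i} q_j = 0.
With identical firms every q_j equals q_i, so Σ_{j≠i} q_j = 3q_i and 185 = (5/2)q_i, giving q_i = 74.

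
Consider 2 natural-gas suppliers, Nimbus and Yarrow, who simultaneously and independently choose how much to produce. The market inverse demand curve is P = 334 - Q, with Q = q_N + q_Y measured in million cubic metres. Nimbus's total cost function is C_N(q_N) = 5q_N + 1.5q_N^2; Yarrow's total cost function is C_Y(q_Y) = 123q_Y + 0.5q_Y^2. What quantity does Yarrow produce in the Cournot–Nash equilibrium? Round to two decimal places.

Nimbus's profit: π_N = (334 - Q)q_N - (5q_N + (3/2)q_N²). Setting ∂π_N/∂q_N = 0: 329 - 5q_N - (q_Y) = 0.
Yarrow's profit: π_Y = (334 - Q)q_Y - (123q_Y + (1/2)q_Y²). Setting ∂π_Y/∂q_Y = 0: 211 - 3q_Y - (q_N) = 0.
Best responses: q_N = (329 - q_Y)/5, q_Y = (211 - q_N)/3.
Substituting one into the other gives q_N = 388/7 and q_Y = 363/7.

51.86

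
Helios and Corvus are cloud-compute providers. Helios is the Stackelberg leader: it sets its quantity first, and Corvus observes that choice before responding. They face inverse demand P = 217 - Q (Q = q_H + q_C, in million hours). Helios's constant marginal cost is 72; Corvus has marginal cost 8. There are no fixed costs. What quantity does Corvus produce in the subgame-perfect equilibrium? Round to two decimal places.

84.25

The follower Corvus best-responds to any q_H: π_C = (217 - Q)q_C - 8q_C.
Follower FOC: 209 - q_H - 2q_C = 0, so q_C(q_H) = (209 - q_H)/2.
Helios substitutes q_C(q_H) into its own profit: π_H = q_H(217 - q_H - (209 - q_H)/2) - 72q_H = (225/2 - (1/2)q_H)q_H - 72q_H.
Leader FOC: 81/2 - q_H = 0, so q_H = 81/2.
Then q_C = (209 - 81/2)/2 = 337/4.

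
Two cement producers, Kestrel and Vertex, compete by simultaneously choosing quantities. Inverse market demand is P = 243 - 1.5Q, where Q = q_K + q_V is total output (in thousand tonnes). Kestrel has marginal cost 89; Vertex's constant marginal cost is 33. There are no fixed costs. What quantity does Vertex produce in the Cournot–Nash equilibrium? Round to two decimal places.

59.11

Kestrel's profit: π_K = (243 - 1.5Q)q_K - (89q_K). Setting ∂π_K/∂q_K = 0: 154 - 3q_K - (3/2)(q_V) = 0.
Vertex's first-order condition: 210 - 3q_V - (3/2)(q_K) = 0.
So q_K = (154 - (3/2)q_V)/3 and q_V = (210 - (3/2)q_K)/3.
Substituting one into the other gives q_K = 196/9 and q_V = 532/9.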